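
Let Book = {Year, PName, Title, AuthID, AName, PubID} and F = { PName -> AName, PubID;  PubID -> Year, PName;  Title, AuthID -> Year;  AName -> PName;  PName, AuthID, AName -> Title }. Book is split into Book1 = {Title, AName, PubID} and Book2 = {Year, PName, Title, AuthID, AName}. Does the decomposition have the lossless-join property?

Common attributes: Book1 ∩ Book2 = {Title, AName}.
Closure of {Title, AName}: AName → PName applies, adding PName; PName → AName, PubID applies, adding PubID; PubID → Year, PName applies, adding Year. So (Title, AName)⁺ = {Year, PName, Title, AName, PubID}.
This closure contains every attribute of Book1, so Book1 ∩ Book2 → Book1. The join is lossless.

Yes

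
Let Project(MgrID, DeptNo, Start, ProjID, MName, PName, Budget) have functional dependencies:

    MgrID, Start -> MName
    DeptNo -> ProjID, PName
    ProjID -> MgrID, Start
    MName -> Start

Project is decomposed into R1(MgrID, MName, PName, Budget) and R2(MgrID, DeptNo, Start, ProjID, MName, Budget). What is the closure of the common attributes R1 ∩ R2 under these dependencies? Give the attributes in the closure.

MgrID, Start, MName, Budget

R1 ∩ R2 = {MgrID, MName, Budget}.
MName → Start applies, adding Start
Closure: {MgrID, Start, MName, Budget}.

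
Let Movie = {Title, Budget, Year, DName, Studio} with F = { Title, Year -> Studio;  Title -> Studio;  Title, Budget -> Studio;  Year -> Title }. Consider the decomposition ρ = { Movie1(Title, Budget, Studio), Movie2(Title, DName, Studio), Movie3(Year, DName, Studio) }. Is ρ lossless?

Chase test. Columns are Title, Budget, Year, DName, Studio; row i has aⱼ where attribute j ∈ Moviei, else bᵢⱼ.
Initial tableau (one row per fragment):
  row 1: a1 a2 b13 b14 a5
  row 2: a1 b22 b23 a4 a5
  row 3: b31 b32 a3 a4 a5
No row becomes fully distinguished — the join is lossy.

No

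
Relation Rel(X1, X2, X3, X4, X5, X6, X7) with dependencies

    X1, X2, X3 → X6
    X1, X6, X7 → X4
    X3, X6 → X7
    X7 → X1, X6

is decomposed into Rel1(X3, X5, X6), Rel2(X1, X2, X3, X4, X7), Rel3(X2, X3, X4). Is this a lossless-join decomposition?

Chase test. Columns are X1, X2, X3, X4, X5, X6, X7; row i has aⱼ where attribute j ∈ Reli, else bᵢⱼ.
Initial tableau (one row per fragment):
  row 1: b11 b12 a3 b14 a5 a6 b17
  row 2: a1 a2 a3 a4 b25 b26 a7
  row 3: b31 a2 a3 a4 b35 b36 b37
No row becomes fully distinguished — the join is lossy.

No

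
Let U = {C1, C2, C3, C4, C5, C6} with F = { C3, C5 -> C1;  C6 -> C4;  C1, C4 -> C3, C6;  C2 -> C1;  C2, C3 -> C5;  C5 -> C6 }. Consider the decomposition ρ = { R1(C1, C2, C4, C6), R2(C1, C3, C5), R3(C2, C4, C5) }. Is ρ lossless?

Yes

Chase test. Columns are C1, C2, C3, C4, C5, C6; row i has aⱼ where attribute j ∈ Ri, else bᵢⱼ.
Initial tableau (one row per fragment):
  row 1: a1 a2 b13 a4 b15 a6
  row 2: a1 b22 a3 b24 a5 b26
  row 3: b31 a2 b33 a4 a5 b36
Rows 1 and 3 agree on C2; apply C2→C1 and equate their C1 entries.
Rows 2 and 3 agree on C5; apply C5→C6 and equate their C6 entries.
Rows 2 and 3 agree on C6; apply C6→C4 and equate their C4 entries.
Rows 1 and 2 agree on C1, C4; apply C1, C4→C3, C6 and equate their C3, C6 entries.
Rows 1 and 3 agree on C1, C4; apply C1, C4→C3, C6 and equate their C3, C6 entries.
Rows 1 and 3 agree on C2, C3; apply C2, C3→C5 and equate their C5 entries.
Row 1 is now all distinguished symbols — the join is lossless.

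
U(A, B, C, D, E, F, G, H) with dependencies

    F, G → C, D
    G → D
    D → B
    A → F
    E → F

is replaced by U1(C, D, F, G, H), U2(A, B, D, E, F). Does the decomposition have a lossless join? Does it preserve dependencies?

lossy but dependency-preserving

Lossless test: (D, F)⁺ = {B, D, F}, which is a superkey of neither fragment — lossy.
Dependency preservation: every FD's attributes lie within a single fragment, so each can be enforced locally — preserved.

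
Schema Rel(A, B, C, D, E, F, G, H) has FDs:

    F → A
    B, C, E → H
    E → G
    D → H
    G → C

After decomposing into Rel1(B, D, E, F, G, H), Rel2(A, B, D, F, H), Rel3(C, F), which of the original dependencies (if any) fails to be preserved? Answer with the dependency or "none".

G → C

Check G → C: no single fragment contains all of {C, G}, and the restricted closure of {G} across the fragments never reaches {C}.
F → A is preserved.
B, C, E → H is preserved.
E → G is preserved.
D → H is preserved.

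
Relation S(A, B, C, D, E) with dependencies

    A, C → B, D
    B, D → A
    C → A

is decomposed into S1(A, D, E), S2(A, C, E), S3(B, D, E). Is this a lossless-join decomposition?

Chase test. Columns are A, B, C, D, E; row i has aⱼ where attribute j ∈ Si, else bᵢⱼ.
Initial tableau (one row per fragment):
  row 1: a1 b12 b13 a4 a5
  row 2: a1 b22 a3 b24 a5
  row 3: b31 a2 b33 a4 a5
No row becomes fully distinguished — the join is lossy.

No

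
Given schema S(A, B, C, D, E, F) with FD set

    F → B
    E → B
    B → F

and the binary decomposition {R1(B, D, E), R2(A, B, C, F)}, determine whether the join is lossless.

Common attributes: R1 ∩ R2 = {B}.
Closure of {B}: B → F applies, adding F. So (B)⁺ = {B, F}.
The closure contains neither all of R1 = {B, D, E} nor all of R2 = {A, B, C, F}, so the common attributes are not a superkey of either fragment. The join is lossy.

No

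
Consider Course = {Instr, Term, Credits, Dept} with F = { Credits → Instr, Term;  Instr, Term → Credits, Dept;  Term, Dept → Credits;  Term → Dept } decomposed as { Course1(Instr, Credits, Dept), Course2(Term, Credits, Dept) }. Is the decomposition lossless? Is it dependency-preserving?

lossless and dependency-preserving

Lossless test: (Credits, Dept)⁺ = {Instr, Term, Credits, Dept}, which contains all of one fragment — lossless.
Dependency preservation: Credits → Instr, Term; Instr, Term → Credits, Dept are not contained in any single fragment, but the restricted closure of each left-hand side across the fragments still reaches the right-hand side; the remaining FDs each lie inside some fragment. All dependencies are preserved.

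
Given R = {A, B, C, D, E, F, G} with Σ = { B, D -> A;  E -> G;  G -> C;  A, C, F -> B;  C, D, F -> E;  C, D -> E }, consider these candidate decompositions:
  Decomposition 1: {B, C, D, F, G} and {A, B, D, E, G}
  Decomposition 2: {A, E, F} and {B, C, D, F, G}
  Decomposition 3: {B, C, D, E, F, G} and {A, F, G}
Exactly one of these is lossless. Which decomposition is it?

Decomposition 1: common = {B, D, G}, closure = {A, B, C, D, E, G} → lossless.
Decomposition 2: common = {F}, closure = {F} → lossy.
Decomposition 3: common = {F, G}, closure = {C, F, G} → lossy.

Decomposition 1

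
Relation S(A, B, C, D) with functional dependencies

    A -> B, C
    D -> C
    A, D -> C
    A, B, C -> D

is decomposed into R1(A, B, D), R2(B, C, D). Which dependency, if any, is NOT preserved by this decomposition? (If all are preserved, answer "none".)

A → B, C: restricted closure across fragments reaches B, C.
D → C lies within R2.
A, D → C: restricted closure across fragments reaches C.
A, B, C → D: restricted closure across fragments reaches D.
Every dependency is enforceable on the fragments, so the decomposition is dependency-preserving.

none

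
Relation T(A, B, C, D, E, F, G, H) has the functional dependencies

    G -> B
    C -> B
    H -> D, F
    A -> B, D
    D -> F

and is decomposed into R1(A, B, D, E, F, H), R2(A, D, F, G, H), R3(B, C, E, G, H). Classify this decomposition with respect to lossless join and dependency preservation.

Lossless test (chase): Rows 2 and 3 agree on G; apply G→B and equate their B entries. Rows 1 and 3 agree on H; apply H→D, F and equate their D, F entries. No row becomes fully distinguished — the join is lossy.
Dependency preservation: every FD's attributes lie within a single fragment, so each can be enforced locally — preserved.

lossy but dependency-preserving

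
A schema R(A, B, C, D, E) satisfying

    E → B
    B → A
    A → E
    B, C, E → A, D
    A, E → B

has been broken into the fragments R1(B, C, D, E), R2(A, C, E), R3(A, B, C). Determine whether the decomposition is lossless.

Yes

Chase test. Columns are A, B, C, D, E; row i has aⱼ where attribute j ∈ Ri, else bᵢⱼ.
Initial tableau (one row per fragment):
  row 1: b11 a2 a3 a4 a5
  row 2: a1 b22 a3 b24 a5
  row 3: a1 a2 a3 b34 b35
Rows 1 and 2 agree on E; apply E→B and equate their B entries.
Rows 1 and 2 agree on B; apply B→A and equate their A entries.
Rows 1 and 3 agree on A; apply A→E and equate their E entries.
Rows 1 and 2 agree on B, C, E; apply B, C, E→A, D and equate their A, D entries.
Rows 1 and 3 agree on B, C, E; apply B, C, E→A, D and equate their A, D entries.
Row 1 is now all distinguished symbols — the join is lossless.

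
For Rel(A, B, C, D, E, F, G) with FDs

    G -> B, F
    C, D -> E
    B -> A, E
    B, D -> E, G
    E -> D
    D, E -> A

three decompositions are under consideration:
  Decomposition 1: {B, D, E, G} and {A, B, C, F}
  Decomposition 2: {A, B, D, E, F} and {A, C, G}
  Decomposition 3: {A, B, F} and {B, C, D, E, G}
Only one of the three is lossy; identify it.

Decomposition 2

Decomposition 1: common = {B}, closure = {A, B, D, E, F, G} → lossless.
Decomposition 2: common = {A}, closure = {A} → lossy.
Decomposition 3: common = {B}, closure = {A, B, D, E, F, G} → lossless.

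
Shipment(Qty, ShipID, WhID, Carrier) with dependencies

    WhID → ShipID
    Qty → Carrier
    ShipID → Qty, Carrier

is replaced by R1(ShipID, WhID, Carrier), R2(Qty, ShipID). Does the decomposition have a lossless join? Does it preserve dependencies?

lossless but not dependency-preserving

Lossless test: (ShipID)⁺ = {Qty, ShipID, Carrier}, which contains all of one fragment — lossless.
Dependency preservation: the restricted closure of {Qty} across the fragments never reaches {Carrier}, so Qty → Carrier cannot be enforced without a join — not preserved.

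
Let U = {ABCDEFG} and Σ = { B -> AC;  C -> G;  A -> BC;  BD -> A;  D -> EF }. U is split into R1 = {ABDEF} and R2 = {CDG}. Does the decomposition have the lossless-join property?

Common attributes: R1 ∩ R2 = {D}.
Closure of {D}: D → EF applies, adding EF. So (D)⁺ = {DEF}.
The closure contains neither all of R1 = {ABDEF} nor all of R2 = {CDG}, so the common attributes are not a superkey of either fragment. The join is lossy.

No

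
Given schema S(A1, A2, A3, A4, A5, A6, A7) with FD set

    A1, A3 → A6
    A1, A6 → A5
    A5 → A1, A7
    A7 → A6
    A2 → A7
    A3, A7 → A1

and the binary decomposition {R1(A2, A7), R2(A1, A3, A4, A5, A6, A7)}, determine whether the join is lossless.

No

Common attributes: R1 ∩ R2 = {A7}.
Closure of {A7}: A7 → A6 applies, adding A6. So (A7)⁺ = {A6, A7}.
The closure contains neither all of R1 = {A2, A7} nor all of R2 = {A1, A3, A4, A5, A6, A7}, so the common attributes are not a superkey of either fragment. The join is lossy.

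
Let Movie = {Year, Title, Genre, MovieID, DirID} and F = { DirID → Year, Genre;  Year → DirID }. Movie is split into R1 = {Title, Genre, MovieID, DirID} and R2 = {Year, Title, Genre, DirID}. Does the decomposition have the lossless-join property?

Yes

Common attributes: R1 ∩ R2 = {Title, Genre, DirID}.
Closure of {Title, Genre, DirID}: DirID → Year, Genre applies, adding Year. So (Title, Genre, DirID)⁺ = {Year, Title, Genre, DirID}.
This closure contains every attribute of R2, so R1 ∩ R2 → R2. The join is lossless.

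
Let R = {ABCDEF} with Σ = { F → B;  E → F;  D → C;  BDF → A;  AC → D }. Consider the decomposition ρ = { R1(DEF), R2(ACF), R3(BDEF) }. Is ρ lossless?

Chase test. Columns are ABCDEF; row i has aⱼ where attribute j ∈ Ri, else bᵢⱼ.
Initial tableau (one row per fragment):
  row 1: b11 b12 b13 a4 a5 a6
  row 2: a1 b22 a3 b24 b25 a6
  row 3: b31 a2 b33 a4 a5 a6
Rows 1 and 2 agree on F; apply F→B and equate their B entries.
Rows 1 and 3 agree on F; apply F→B and equate their B entries.
Rows 1 and 3 agree on D; apply D→C and equate their C entries.
Rows 1 and 3 agree on BDF; apply BDF→A and equate their A entries.
No row becomes fully distinguished — the join is lossy.

No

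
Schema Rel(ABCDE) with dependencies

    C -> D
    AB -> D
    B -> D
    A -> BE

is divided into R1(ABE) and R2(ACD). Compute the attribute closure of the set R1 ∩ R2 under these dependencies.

ABDE

R1 ∩ R2 = {A}.
A → BE applies, adding BE
AB → D applies, adding D
Closure: {ABDE}.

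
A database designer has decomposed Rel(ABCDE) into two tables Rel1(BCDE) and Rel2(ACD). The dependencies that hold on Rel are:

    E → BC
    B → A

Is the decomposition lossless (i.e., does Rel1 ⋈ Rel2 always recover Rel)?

No

Common attributes: Rel1 ∩ Rel2 = {CD}.
No dependency enlarges {CD}, so (CD)⁺ = {CD}.
The closure contains neither all of Rel1 = {BCDE} nor all of Rel2 = {ACD}, so the common attributes are not a superkey of either fragment. The join is lossy.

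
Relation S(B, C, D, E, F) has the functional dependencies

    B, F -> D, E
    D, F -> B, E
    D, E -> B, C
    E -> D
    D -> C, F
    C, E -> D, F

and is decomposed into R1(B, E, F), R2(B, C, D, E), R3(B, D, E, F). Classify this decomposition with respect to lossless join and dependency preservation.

Lossless test (chase): Rows 1 and 3 agree on B, F; apply B, F→D, E and equate their D, E entries. Rows 1 and 2 agree on D, E; apply D, E→B, C and equate their B, C entries. Rows 1 and 3 agree on D, E; apply D, E→B, C and equate their B, C entries. Rows 1 and 2 agree on D; apply D→C, F and equate their C, F entries. Row 1 is now all distinguished symbols — the join is lossless.
Dependency preservation: D → C, F; C, E → D, F are not contained in any single fragment, but the restricted closure of each left-hand side across the fragments still reaches the right-hand side; the remaining FDs each lie inside some fragment. All dependencies are preserved.

lossless and dependency-preserving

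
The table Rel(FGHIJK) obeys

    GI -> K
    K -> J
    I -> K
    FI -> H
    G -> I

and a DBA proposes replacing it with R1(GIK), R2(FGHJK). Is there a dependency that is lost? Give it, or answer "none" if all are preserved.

Check FI → H: no single fragment contains all of {FHI}, and the restricted closure of {FI} across the fragments never reaches {H}.
GI → K is preserved.
K → J is preserved.
I → K is preserved.
G → I is preserved.

FI -> H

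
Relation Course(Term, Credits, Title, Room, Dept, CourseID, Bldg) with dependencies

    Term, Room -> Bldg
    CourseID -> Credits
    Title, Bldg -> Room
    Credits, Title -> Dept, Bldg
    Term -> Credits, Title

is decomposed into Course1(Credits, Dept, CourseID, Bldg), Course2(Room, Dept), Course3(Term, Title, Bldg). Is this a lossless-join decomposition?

Chase test. Columns are Term, Credits, Title, Room, Dept, CourseID, Bldg; row i has aⱼ where attribute j ∈ Coursei, else bᵢⱼ.
Initial tableau (one row per fragment):
  row 1: b11 a2 b13 b14 a5 a6 a7
  row 2: b21 b22 b23 a4 a5 b26 b27
  row 3: a1 b32 a3 b34 b35 b36 a7
No row becomes fully distinguished — the join is lossy.

No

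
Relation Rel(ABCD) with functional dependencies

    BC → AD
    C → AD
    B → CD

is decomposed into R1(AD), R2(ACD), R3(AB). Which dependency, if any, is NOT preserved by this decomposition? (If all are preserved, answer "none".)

B → CD

Check B → CD: no single fragment contains all of {BCD}, and the restricted closure of {B} across the fragments never reaches {CD}.
BC → AD is preserved.
C → AD is preserved.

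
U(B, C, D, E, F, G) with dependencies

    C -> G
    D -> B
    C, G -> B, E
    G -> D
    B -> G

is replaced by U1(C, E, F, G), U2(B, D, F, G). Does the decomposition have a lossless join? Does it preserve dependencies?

lossless and dependency-preserving

Lossless test: (F, G)⁺ = {B, D, F, G}, which contains all of one fragment — lossless.
Dependency preservation: C, G → B, E is not contained in any single fragment, but the restricted closure of its left-hand side across the fragments still reaches the right-hand side; the remaining FDs each lie inside some fragment. All dependencies are preserved.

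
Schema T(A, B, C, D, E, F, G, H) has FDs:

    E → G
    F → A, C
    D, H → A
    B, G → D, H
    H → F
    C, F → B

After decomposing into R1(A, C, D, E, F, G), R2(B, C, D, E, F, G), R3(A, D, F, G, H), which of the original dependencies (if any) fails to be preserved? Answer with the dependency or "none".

none

E → G lies within R1.
F → A, C lies within R1.
D, H → A lies within R3.
B, G → D, H: restricted closure across fragments reaches D, H.
H → F lies within R3.
C, F → B lies within R2.
Every dependency is enforceable on the fragments, so the decomposition is dependency-preserving.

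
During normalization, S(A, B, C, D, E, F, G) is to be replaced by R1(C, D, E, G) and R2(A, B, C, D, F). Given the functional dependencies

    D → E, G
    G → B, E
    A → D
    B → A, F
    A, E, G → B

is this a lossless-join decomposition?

Yes

Common attributes: R1 ∩ R2 = {C, D}.
Closure of {C, D}: D → E, G applies, adding E, G; G → B, E applies, adding B; B → A, F applies, adding A, F. So (C, D)⁺ = {A, B, C, D, E, F, G}.
This closure contains every attribute of R1, so R1 ∩ R2 → R1. The join is lossless.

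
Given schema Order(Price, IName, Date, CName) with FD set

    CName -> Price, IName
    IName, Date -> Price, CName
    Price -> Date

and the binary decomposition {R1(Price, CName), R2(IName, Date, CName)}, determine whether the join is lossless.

Yes

Common attributes: R1 ∩ R2 = {CName}.
Closure of {CName}: CName → Price, IName applies, adding Price, IName; Price → Date applies, adding Date. So (CName)⁺ = {Price, IName, Date, CName}.
This closure contains every attribute of R1, so R1 ∩ R2 → R1. The join is lossless.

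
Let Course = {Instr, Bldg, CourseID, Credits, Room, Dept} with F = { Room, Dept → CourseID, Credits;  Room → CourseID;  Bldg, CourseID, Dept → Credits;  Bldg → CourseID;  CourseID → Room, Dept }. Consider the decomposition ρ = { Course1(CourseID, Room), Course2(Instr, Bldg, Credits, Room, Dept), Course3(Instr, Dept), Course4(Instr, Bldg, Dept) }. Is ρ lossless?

Chase test. Columns are Instr, Bldg, CourseID, Credits, Room, Dept; row i has aⱼ where attribute j ∈ Coursei, else bᵢⱼ.
Initial tableau (one row per fragment):
  row 1: b11 b12 a3 b14 a5 b16
  row 2: a1 a2 b23 a4 a5 a6
  row 3: a1 b32 b33 b34 b35 a6
  row 4: a1 a2 b43 b44 b45 a6
Rows 1 and 2 agree on Room; apply Room→CourseID and equate their CourseID entries.
Rows 2 and 4 agree on Bldg; apply Bldg→CourseID and equate their CourseID entries.
Rows 1 and 2 agree on CourseID; apply CourseID→Room, Dept and equate their Room, Dept entries.
Rows 1 and 4 agree on CourseID; apply CourseID→Room, Dept and equate their Room, Dept entries.
Rows 1 and 2 agree on Room, Dept; apply Room, Dept→CourseID, Credits and equate their CourseID, Credits entries.
Rows 1 and 4 agree on Room, Dept; apply Room, Dept→CourseID, Credits and equate their CourseID, Credits entries.
Row 2 is now all distinguished symbols — the join is lossless.

Yes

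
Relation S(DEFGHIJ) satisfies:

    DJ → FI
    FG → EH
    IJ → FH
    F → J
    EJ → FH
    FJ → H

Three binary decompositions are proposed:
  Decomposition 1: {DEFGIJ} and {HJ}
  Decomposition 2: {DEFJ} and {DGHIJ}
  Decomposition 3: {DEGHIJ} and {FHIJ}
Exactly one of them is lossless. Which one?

Decomposition 1: common = {J}, closure = {J} → lossy.
Decomposition 2: common = {DJ}, closure = {DFHIJ} → lossy.
Decomposition 3: common = {HIJ}, closure = {FHIJ} → lossless.

Decomposition 3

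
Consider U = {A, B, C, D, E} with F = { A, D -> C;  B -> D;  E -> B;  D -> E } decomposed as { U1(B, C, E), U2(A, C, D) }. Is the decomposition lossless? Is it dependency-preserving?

Lossless test: (C)⁺ = {C}, which is a superkey of neither fragment — lossy.
Dependency preservation: the restricted closure of {B} across the fragments never reaches {D}, so B → D cannot be enforced without a join — not preserved.

lossy and not dependency-preserving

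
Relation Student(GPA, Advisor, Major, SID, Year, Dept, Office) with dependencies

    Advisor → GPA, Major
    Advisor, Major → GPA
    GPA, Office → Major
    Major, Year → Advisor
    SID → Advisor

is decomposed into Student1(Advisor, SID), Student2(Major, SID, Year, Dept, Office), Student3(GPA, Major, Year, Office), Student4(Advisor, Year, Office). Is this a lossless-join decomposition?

Chase test. Columns are GPA, Advisor, Major, SID, Year, Dept, Office; row i has aⱼ where attribute j ∈ Studenti, else bᵢⱼ.
Initial tableau (one row per fragment):
  row 1: b11 a2 b13 a4 b15 b16 b17
  row 2: b21 b22 a3 a4 a5 a6 a7
  row 3: a1 b32 a3 b34 a5 b36 a7
  row 4: b41 a2 b43 b44 a5 b46 a7
Rows 1 and 4 agree on Advisor; apply Advisor→GPA, Major and equate their GPA, Major entries.
Rows 2 and 3 agree on Major, Year; apply Major, Year→Advisor and equate their Advisor entries.
Rows 1 and 2 agree on SID; apply SID→Advisor and equate their Advisor entries.
Rows 1 and 2 agree on Advisor; apply Advisor→GPA, Major and equate their GPA, Major entries.
Rows 1 and 3 agree on Advisor; apply Advisor→GPA, Major and equate their GPA, Major entries.
Row 2 is now all distinguished symbols — the join is lossless.

Yes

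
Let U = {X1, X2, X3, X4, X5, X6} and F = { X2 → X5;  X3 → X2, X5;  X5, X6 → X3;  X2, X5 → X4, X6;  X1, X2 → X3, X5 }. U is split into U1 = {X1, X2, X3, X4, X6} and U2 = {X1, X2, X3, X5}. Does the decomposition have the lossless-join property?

Yes

Common attributes: U1 ∩ U2 = {X1, X2, X3}.
Closure of {X1, X2, X3}: X2 → X5 applies, adding X5; X2, X5 → X4, X6 applies, adding X4, X6. So (X1, X2, X3)⁺ = {X1, X2, X3, X4, X5, X6}.
This closure contains every attribute of U1, so U1 ∩ U2 → U1. The join is lossless.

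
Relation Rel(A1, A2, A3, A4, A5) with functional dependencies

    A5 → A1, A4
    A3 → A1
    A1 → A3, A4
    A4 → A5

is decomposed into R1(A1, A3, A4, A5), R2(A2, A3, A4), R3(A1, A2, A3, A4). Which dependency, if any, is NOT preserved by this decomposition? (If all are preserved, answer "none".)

none

A5 → A1, A4 lies within R1.
A3 → A1 lies within R1.
A1 → A3, A4 lies within R1.
A4 → A5 lies within R1.
Every dependency is enforceable on the fragments, so the decomposition is dependency-preserving.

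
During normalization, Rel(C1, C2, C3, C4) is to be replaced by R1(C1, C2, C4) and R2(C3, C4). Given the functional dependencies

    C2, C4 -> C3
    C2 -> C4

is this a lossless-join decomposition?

No

Common attributes: R1 ∩ R2 = {C4}.
No dependency enlarges {C4}, so (C4)⁺ = {C4}.
The closure contains neither all of R1 = {C1, C2, C4} nor all of R2 = {C3, C4}, so the common attributes are not a superkey of either fragment. The join is lossy.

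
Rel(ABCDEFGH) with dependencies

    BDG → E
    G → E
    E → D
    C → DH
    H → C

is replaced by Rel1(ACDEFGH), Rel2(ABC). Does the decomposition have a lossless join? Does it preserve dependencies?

lossy but dependency-preserving

Lossless test: (AC)⁺ = {ACDH}, which is a superkey of neither fragment — lossy.
Dependency preservation: BDG → E is not contained in any single fragment, but the restricted closure of its left-hand side across the fragments still reaches the right-hand side; the remaining FDs each lie inside some fragment. All dependencies are preserved.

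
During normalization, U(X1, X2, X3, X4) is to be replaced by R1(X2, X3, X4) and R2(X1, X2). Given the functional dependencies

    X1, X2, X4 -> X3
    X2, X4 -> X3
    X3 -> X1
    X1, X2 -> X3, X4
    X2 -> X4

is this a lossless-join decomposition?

Common attributes: R1 ∩ R2 = {X2}.
Closure of {X2}: X2 → X4 applies, adding X4; X2, X4 → X3 applies, adding X3; X3 → X1 applies, adding X1. So (X2)⁺ = {X1, X2, X3, X4}.
This closure contains every attribute of R1, so R1 ∩ R2 → R1. The join is lossless.

Yes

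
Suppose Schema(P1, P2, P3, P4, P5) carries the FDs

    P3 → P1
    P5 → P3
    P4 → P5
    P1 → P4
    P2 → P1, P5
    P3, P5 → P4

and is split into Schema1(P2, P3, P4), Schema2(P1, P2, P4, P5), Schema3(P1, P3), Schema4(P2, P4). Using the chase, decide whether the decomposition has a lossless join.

Yes

Chase test. Columns are P1, P2, P3, P4, P5; row i has aⱼ where attribute j ∈ Schemai, else bᵢⱼ.
Initial tableau (one row per fragment):
  row 1: b11 a2 a3 a4 b15
  row 2: a1 a2 b23 a4 a5
  row 3: a1 b32 a3 b34 b35
  row 4: b41 a2 b43 a4 b45
Rows 1 and 3 agree on P3; apply P3→P1 and equate their P1 entries.
Rows 1 and 2 agree on P4; apply P4→P5 and equate their P5 entries.
Rows 1 and 4 agree on P4; apply P4→P5 and equate their P5 entries.
Rows 1 and 3 agree on P1; apply P1→P4 and equate their P4 entries.
Rows 1 and 4 agree on P2; apply P2→P1, P5 and equate their P1, P5 entries.
Rows 1 and 2 agree on P5; apply P5→P3 and equate their P3 entries.
Rows 1 and 4 agree on P5; apply P5→P3 and equate their P3 entries.
Rows 1 and 3 agree on P4; apply P4→P5 and equate their P5 entries.
Row 1 is now all distinguished symbols — the join is lossless.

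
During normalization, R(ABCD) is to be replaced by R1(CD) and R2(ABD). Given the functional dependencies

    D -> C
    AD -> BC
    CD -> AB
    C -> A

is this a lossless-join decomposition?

Common attributes: R1 ∩ R2 = {D}.
Closure of {D}: D → C applies, adding C; CD → AB applies, adding AB. So (D)⁺ = {ABCD}.
This closure contains every attribute of R1, so R1 ∩ R2 → R1. The join is lossless.

Yes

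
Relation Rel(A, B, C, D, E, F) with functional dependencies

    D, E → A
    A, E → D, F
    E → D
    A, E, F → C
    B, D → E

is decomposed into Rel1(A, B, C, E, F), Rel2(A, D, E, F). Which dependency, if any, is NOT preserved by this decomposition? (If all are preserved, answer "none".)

Check B, D → E: no single fragment contains all of {B, D, E}, and the restricted closure of {B, D} across the fragments never reaches {E}.
D, E → A is preserved.
A, E → D, F is preserved.
E → D is preserved.
A, E, F → C is preserved.

B, D → E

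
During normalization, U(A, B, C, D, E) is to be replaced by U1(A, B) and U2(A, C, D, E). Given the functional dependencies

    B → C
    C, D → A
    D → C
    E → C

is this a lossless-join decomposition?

No

Common attributes: U1 ∩ U2 = {A}.
No dependency enlarges {A}, so (A)⁺ = {A}.
The closure contains neither all of U1 = {A, B} nor all of U2 = {A, C, D, E}, so the common attributes are not a superkey of either fragment. The join is lossy.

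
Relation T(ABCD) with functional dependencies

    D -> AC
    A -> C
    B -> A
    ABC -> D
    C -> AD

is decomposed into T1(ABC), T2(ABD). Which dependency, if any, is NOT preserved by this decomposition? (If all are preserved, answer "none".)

D → AC: restricted closure across fragments reaches AC.
A → C lies within T1.
B → A lies within T1.
ABC → D: restricted closure across fragments reaches D.
C → AD: restricted closure across fragments reaches AD.
Every dependency is enforceable on the fragments, so the decomposition is dependency-preserving.

none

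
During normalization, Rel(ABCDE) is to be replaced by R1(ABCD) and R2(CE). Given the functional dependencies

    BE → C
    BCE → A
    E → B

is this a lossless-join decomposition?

No

Common attributes: R1 ∩ R2 = {C}.
No dependency enlarges {C}, so (C)⁺ = {C}.
The closure contains neither all of R1 = {ABCD} nor all of R2 = {CE}, so the common attributes are not a superkey of either fragment. The join is lossy.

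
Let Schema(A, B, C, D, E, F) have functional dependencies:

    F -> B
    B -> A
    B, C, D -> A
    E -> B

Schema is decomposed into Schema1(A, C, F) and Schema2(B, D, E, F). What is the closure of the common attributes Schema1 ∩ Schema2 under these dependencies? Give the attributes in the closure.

A, B, F

Schema1 ∩ Schema2 = {F}.
F → B applies, adding B
B → A applies, adding A
Closure: {A, B, F}.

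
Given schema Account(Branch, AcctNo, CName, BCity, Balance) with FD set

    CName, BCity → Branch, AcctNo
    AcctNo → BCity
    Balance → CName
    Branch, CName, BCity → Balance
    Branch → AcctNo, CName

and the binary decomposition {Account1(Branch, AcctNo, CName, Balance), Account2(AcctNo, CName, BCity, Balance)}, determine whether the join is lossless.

Common attributes: Account1 ∩ Account2 = {AcctNo, CName, Balance}.
Closure of {AcctNo, CName, Balance}: AcctNo → BCity applies, adding BCity; CName, BCity → Branch, AcctNo applies, adding Branch. So (AcctNo, CName, Balance)⁺ = {Branch, AcctNo, CName, BCity, Balance}.
This closure contains every attribute of Account1, so Account1 ∩ Account2 → Account1. The join is lossless.

Yes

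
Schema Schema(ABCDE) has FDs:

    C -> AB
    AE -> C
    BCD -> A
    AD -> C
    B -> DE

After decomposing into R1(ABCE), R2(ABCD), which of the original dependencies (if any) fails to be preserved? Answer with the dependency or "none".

C → AB lies within R1.
AE → C lies within R1.
BCD → A lies within R2.
AD → C lies within R2.
B → DE: restricted closure across fragments reaches DE.
Every dependency is enforceable on the fragments, so the decomposition is dependency-preserving.

none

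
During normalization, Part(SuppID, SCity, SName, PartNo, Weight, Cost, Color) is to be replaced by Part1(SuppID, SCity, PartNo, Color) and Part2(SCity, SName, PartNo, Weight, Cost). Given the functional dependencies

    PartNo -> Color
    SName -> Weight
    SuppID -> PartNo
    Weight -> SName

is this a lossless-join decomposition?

No

Common attributes: Part1 ∩ Part2 = {SCity, PartNo}.
Closure of {SCity, PartNo}: PartNo → Color applies, adding Color. So (SCity, PartNo)⁺ = {SCity, PartNo, Color}.
The closure contains neither all of Part1 = {SuppID, SCity, PartNo, Color} nor all of Part2 = {SCity, SName, PartNo, Weight, Cost}, so the common attributes are not a superkey of either fragment. The join is lossy.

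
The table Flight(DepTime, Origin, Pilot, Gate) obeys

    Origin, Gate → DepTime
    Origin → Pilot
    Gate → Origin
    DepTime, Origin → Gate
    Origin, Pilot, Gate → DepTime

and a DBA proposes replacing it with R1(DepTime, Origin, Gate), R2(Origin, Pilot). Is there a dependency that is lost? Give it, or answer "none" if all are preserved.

none

Origin, Gate → DepTime lies within R1.
Origin → Pilot lies within R2.
Gate → Origin lies within R1.
DepTime, Origin → Gate lies within R1.
Origin, Pilot, Gate → DepTime: restricted closure across fragments reaches DepTime.
Every dependency is enforceable on the fragments, so the decomposition is dependency-preserving.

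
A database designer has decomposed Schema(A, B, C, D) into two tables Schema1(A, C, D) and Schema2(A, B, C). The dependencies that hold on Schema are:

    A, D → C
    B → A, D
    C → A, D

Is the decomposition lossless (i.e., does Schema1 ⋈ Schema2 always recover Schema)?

Yes

Common attributes: Schema1 ∩ Schema2 = {A, C}.
Closure of {A, C}: C → A, D applies, adding D. So (A, C)⁺ = {A, C, D}.
This closure contains every attribute of Schema1, so Schema1 ∩ Schema2 → Schema1. The join is lossless.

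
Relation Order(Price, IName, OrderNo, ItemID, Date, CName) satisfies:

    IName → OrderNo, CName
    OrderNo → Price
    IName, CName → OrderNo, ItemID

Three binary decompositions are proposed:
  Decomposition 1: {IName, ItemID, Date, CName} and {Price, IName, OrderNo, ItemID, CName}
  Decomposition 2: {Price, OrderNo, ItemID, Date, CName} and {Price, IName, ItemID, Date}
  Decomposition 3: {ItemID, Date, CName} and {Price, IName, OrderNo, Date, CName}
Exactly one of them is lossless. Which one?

Decomposition 1

Decomposition 1: common = {IName, ItemID, CName}, closure = {Price, IName, OrderNo, ItemID, CName} → lossless.
Decomposition 2: common = {Price, ItemID, Date}, closure = {Price, ItemID, Date} → lossy.
Decomposition 3: common = {Date, CName}, closure = {Date, CName} → lossy.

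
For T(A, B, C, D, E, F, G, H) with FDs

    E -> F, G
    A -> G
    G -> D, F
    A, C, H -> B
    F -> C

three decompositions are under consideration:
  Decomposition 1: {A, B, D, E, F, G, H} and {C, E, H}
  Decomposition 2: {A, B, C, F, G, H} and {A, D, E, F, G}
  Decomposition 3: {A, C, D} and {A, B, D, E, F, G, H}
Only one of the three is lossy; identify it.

Decomposition 2

Decomposition 1: common = {E, H}, closure = {C, D, E, F, G, H} → lossless.
Decomposition 2: common = {A, F, G}, closure = {A, C, D, F, G} → lossy.
Decomposition 3: common = {A, D}, closure = {A, C, D, F, G} → lossless.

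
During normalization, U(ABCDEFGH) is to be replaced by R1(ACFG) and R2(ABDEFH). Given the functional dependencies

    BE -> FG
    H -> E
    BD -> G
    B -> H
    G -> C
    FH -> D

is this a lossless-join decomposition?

Common attributes: R1 ∩ R2 = {AF}.
No dependency enlarges {AF}, so (AF)⁺ = {AF}.
The closure contains neither all of R1 = {ACFG} nor all of R2 = {ABDEFH}, so the common attributes are not a superkey of either fragment. The join is lossy.

No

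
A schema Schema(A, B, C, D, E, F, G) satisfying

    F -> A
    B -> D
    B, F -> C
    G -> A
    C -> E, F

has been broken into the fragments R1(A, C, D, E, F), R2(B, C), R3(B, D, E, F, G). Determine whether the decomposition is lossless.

Chase test. Columns are A, B, C, D, E, F, G; row i has aⱼ where attribute j ∈ Ri, else bᵢⱼ.
Initial tableau (one row per fragment):
  row 1: a1 b12 a3 a4 a5 a6 b17
  row 2: b21 a2 a3 b24 b25 b26 b27
  row 3: b31 a2 b33 a4 a5 a6 a7
Rows 1 and 3 agree on F; apply F→A and equate their A entries.
Rows 2 and 3 agree on B; apply B→D and equate their D entries.
Rows 1 and 2 agree on C; apply C→E, F and equate their E, F entries.
Rows 1 and 2 agree on F; apply F→A and equate their A entries.
Rows 2 and 3 agree on B, F; apply B, F→C and equate their C entries.
Row 3 is now all distinguished symbols — the join is lossless.

Yes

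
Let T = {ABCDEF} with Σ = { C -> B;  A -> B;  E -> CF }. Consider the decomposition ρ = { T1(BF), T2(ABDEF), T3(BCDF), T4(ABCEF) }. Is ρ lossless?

Yes

Chase test. Columns are ABCDEF; row i has aⱼ where attribute j ∈ Ti, else bᵢⱼ.
Initial tableau (one row per fragment):
  row 1: b11 a2 b13 b14 b15 a6
  row 2: a1 a2 b23 a4 a5 a6
  row 3: b31 a2 a3 a4 b35 a6
  row 4: a1 a2 a3 b44 a5 a6
Rows 2 and 4 agree on E; apply E→CF and equate their CF entries.
Row 2 is now all distinguished symbols — the join is lossless.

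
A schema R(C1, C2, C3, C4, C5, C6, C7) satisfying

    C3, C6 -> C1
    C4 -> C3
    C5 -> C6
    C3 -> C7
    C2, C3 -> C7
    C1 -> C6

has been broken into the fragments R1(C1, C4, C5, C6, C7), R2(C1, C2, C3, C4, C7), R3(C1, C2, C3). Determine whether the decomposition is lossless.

Chase test. Columns are C1, C2, C3, C4, C5, C6, C7; row i has aⱼ where attribute j ∈ Ri, else bᵢⱼ.
Initial tableau (one row per fragment):
  row 1: a1 b12 b13 a4 a5 a6 a7
  row 2: a1 a2 a3 a4 b25 b26 a7
  row 3: a1 a2 a3 b34 b35 b36 b37
Rows 1 and 2 agree on C4; apply C4→C3 and equate their C3 entries.
Rows 1 and 3 agree on C3; apply C3→C7 and equate their C7 entries.
Rows 1 and 2 agree on C1; apply C1→C6 and equate their C6 entries.
Rows 1 and 3 agree on C1; apply C1→C6 and equate their C6 entries.
No row becomes fully distinguished — the join is lossy.

No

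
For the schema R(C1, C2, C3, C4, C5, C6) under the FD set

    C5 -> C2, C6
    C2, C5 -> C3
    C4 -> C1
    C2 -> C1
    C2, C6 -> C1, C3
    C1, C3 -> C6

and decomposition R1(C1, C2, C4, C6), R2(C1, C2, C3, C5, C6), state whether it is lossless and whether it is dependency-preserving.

Lossless test: (C1, C2, C6)⁺ = {C1, C2, C3, C6}, which is a superkey of neither fragment — lossy.
Dependency preservation: every FD's attributes lie within a single fragment, so each can be enforced locally — preserved.

lossy but dependency-preserving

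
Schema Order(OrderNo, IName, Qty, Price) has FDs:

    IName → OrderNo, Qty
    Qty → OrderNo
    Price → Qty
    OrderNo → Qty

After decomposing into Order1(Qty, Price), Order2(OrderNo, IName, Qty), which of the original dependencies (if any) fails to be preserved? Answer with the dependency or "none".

none

IName → OrderNo, Qty lies within Order2.
Qty → OrderNo lies within Order2.
Price → Qty lies within Order1.
OrderNo → Qty lies within Order2.
Every dependency is enforceable on the fragments, so the decomposition is dependency-preserving.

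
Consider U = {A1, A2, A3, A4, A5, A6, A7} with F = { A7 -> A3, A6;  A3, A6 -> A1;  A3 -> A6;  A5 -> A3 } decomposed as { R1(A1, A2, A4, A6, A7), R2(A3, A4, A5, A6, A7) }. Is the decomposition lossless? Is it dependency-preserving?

lossy and not dependency-preserving

Lossless test: (A4, A6, A7)⁺ = {A1, A3, A4, A6, A7}, which is a superkey of neither fragment — lossy.
Dependency preservation: the restricted closure of {A3, A6} across the fragments never reaches {A1}, so A3, A6 → A1 cannot be enforced without a join — not preserved.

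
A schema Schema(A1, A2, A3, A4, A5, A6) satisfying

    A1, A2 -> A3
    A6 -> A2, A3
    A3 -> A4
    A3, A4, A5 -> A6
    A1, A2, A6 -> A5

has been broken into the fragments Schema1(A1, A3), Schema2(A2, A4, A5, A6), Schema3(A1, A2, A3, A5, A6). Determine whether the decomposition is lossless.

Yes

Chase test. Columns are A1, A2, A3, A4, A5, A6; row i has aⱼ where attribute j ∈ Schemai, else bᵢⱼ.
Initial tableau (one row per fragment):
  row 1: a1 b12 a3 b14 b15 b16
  row 2: b21 a2 b23 a4 a5 a6
  row 3: a1 a2 a3 b34 a5 a6
Rows 2 and 3 agree on A6; apply A6→A2, A3 and equate their A2, A3 entries.
Rows 1 and 2 agree on A3; apply A3→A4 and equate their A4 entries.
Rows 1 and 3 agree on A3; apply A3→A4 and equate their A4 entries.
Row 3 is now all distinguished symbols — the join is lossless.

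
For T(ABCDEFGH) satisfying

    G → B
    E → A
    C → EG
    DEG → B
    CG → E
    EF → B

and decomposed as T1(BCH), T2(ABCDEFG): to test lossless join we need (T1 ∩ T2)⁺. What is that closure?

ABCEG

T1 ∩ T2 = {BC}.
C → EG applies, adding EG
E → A applies, adding A
Closure: {ABCEG}.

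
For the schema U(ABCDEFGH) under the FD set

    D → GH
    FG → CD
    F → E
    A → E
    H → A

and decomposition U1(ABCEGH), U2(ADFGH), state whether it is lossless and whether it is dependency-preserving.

lossy and not dependency-preserving

Lossless test: (AGH)⁺ = {AEGH}, which is a superkey of neither fragment — lossy.
Dependency preservation: the restricted closure of {FG} across the fragments never reaches {CD}, so FG → CD cannot be enforced without a join — not preserved.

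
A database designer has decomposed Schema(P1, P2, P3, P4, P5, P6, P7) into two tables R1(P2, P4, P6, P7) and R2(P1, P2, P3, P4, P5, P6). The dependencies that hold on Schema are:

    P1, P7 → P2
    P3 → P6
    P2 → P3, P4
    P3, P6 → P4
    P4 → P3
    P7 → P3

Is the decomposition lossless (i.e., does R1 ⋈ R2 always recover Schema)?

Common attributes: R1 ∩ R2 = {P2, P4, P6}.
Closure of {P2, P4, P6}: P2 → P3, P4 applies, adding P3. So (P2, P4, P6)⁺ = {P2, P3, P4, P6}.
The closure contains neither all of R1 = {P2, P4, P6, P7} nor all of R2 = {P1, P2, P3, P4, P5, P6}, so the common attributes are not a superkey of either fragment. The join is lossy.

No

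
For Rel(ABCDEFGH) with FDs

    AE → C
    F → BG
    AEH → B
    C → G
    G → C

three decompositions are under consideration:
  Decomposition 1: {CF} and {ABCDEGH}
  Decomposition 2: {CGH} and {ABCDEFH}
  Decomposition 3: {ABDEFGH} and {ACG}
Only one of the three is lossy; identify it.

Decomposition 1: common = {C}, closure = {CG} → lossy.
Decomposition 2: common = {CH}, closure = {CGH} → lossless.
Decomposition 3: common = {AG}, closure = {ACG} → lossless.

Decomposition 1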